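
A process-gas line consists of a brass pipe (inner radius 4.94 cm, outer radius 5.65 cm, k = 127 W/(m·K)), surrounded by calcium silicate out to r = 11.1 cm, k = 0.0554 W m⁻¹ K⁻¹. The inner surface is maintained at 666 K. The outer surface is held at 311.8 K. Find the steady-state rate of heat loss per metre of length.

Series thermal resistances, inner to outer:
  R'_brass = ln(0.0565/0.0494)/(2πk) = 0.1343/(2π·127) = 1.683×10^-4 m·K/W
  R'_calcium silicate = ln(0.111/0.0565)/(2πk) = 0.6753/(2π·0.0554) = 1.940 m·K/W
ΣR = 1.683×10^-4 + 1.940 = 1.940 m·K/W
Q' = ΔT/ΣR = (666 K − 311.8 K)/1.940 = 183 W/m

Q' = 183 W/m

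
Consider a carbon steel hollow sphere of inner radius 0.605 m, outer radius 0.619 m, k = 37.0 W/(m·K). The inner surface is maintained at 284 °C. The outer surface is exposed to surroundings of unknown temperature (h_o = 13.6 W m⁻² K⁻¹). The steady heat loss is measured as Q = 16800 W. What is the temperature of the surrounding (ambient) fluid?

Series resistances:
  R_carbon steel = (1/0.605 − 1/0.619)/(4πk) = 0.03738/(4π·37.0) = 8.040×10^-5 K/W
  R_conv,out = 1/(4πr²h) = 1/(4π·0.619²·13.6) = 0.01527 K/W
ΣR = 0.01535 K/W
ΔT = Q·ΣR = 16800 × 0.01535 = 257.9 K
Heat flows outward, so T_out = T_in − ΔT = 284 − 257.9 = 26.1 °C

T_out = 26.1 °C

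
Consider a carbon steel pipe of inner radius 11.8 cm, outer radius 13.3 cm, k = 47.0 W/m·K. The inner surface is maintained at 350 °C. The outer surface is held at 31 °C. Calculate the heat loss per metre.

Q' = 787 kW/m

Q' = 2πk·ΔT/ln(r₂/r₁) = 2π × 47.0 × 319 / ln(0.133/0.118) = 7.87×10^5 W/m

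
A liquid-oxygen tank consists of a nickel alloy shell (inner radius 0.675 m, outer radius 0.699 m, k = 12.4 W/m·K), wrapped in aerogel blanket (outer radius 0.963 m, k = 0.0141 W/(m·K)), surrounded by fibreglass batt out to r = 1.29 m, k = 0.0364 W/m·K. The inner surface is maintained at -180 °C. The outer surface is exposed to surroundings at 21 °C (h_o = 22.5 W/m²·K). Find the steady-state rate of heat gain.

Q = 72.0 W

Treat each layer as a resistance in series:
  R_nickel alloy = (1/0.675 − 1/0.699)/(4πk) = 0.05087/(4π·12.4) = 3.264×10^-4 K/W
  R_aerogel blanket = (1/0.699 − 1/0.963)/(4πk) = 0.3922/(4π·0.0141) = 2.213 K/W
  R_fibreglass batt = (1/0.963 − 1/1.29)/(4πk) = 0.2632/(4π·0.0364) = 0.5755 K/W
  R_conv,out = 1/(4πr²h) = 1/(4π·1.29²·22.5) = 0.002125 K/W
ΣR = 3.264×10^-4 + 2.213 + 0.5755 + 0.002125 = 2.791 K/W
Q = ΔT/ΣR = (-180 °C − 21 °C)/2.791 = -72.0 W
(Negative Q ⇒ heat flows inward; heat gain = 72.0 W.)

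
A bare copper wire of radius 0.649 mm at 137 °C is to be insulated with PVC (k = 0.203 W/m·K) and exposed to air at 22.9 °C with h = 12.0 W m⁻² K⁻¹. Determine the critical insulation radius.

r_cr = 1.69 cm

For a cylinder, r_cr = k_ins/h = 0.203/12.0 = 0.0169 m = 1.69 cm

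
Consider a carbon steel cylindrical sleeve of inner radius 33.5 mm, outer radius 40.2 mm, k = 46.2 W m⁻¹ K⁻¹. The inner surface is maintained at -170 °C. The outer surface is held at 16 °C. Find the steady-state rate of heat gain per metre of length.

Q' = 2πk·ΔT/ln(r₂/r₁) = 2π × 46.2 × 186 / ln(0.0402/0.0335) = 2.96×10^5 W/m

Q' = 296 kW/m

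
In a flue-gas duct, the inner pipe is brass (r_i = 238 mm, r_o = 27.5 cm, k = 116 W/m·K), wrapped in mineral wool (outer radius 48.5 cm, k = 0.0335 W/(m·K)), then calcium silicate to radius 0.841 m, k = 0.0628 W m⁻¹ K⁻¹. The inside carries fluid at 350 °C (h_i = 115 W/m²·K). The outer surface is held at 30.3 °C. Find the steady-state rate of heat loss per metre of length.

Q' = 78.0 W/m

Resistance network (inner→outer):
  R'_conv,in = 1/(2πr h) = 1/(2π·0.238·115) = 0.005815 m·K/W
  R'_brass = ln(0.275/0.238)/(2πk) = 0.1445/(2π·116) = 1.983×10^-4 m·K/W
  R'_mineral wool = ln(0.485/0.275)/(2πk) = 0.5674/(2π·0.0335) = 2.696 m·K/W
  R'_calcium silicate = ln(0.841/0.485)/(2πk) = 0.5504/(2π·0.0628) = 1.395 m·K/W
ΣR = 0.005815 + 1.983×10^-4 + 2.696 + 1.395 = 4.097 m·K/W
Q' = ΔT/ΣR = (350 °C − 30.3 °C)/4.097 = 78.0 W/m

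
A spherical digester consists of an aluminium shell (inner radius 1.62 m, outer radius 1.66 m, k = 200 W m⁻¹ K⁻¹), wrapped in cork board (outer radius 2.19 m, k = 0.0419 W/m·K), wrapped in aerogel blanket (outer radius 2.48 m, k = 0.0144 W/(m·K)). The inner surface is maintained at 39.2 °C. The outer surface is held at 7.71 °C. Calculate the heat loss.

Q = 55.1 W

Treat each layer as a resistance in series:
  R_aluminium = (1/1.62 − 1/1.66)/(4πk) = 0.01487/(4π·200) = 5.918×10^-6 K/W
  R_cork board = (1/1.66 − 1/2.19)/(4πk) = 0.1458/(4π·0.0419) = 0.2769 K/W
  R_aerogel blanket = (1/2.19 − 1/2.48)/(4πk) = 0.05340/(4π·0.0144) = 0.2951 K/W
ΣR = 5.918×10^-6 + 0.2769 + 0.2951 = 0.5720 K/W
Q = ΔT/ΣR = (39.2 °C − 7.71 °C)/0.5720 = 55.1 W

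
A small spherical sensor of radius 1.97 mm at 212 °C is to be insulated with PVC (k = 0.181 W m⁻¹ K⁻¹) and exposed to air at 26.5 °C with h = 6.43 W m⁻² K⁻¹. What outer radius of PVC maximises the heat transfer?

r_cr = 5.63 cm

For a sphere, r_cr = 2k_ins/h = 2·0.181/6.43 = 0.0563 m = 5.63 cm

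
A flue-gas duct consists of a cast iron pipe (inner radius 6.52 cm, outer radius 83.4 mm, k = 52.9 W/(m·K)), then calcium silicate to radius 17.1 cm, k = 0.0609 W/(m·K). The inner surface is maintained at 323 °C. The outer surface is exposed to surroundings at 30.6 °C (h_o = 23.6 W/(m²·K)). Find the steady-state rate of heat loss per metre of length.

Resistance network (inner→outer):
  R'_cast iron = ln(0.0834/0.0652)/(2πk) = 0.2462/(2π·52.9) = 7.407×10^-4 m·K/W
  R'_calcium silicate = ln(0.171/0.0834)/(2πk) = 0.7180/(2π·0.0609) = 1.876 m·K/W
  R'_conv,out = 1/(2πr h) = 1/(2π·0.171·23.6) = 0.03944 m·K/W
ΣR = 7.407×10^-4 + 1.876 + 0.03944 = 1.916 m·K/W
Q' = ΔT/ΣR = (323 °C − 30.6 °C)/1.916 = 153 W/m

Q' = 153 W/m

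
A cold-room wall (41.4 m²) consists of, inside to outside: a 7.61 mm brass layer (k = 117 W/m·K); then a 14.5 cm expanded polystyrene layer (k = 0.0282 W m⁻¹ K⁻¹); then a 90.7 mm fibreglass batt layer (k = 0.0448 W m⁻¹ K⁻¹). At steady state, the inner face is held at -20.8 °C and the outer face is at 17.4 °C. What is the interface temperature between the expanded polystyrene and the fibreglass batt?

T = 6.61 °C

Series thermal resistances, inner to outer:
  R_brass = L/(kA) = 0.00761/(117·41.4) = 1.571×10^-6 K/W
  R_expanded polystyrene = L/(kA) = 0.145/(0.0282·41.4) = 0.1242 K/W
  R_fibreglass batt = L/(kA) = 0.0907/(0.0448·41.4) = 0.04890 K/W
ΣR = 1.571×10^-6 + 0.1242 + 0.04890 = 0.1731 K/W
Q = ΔT/ΣR = (-20.8 °C − 17.4 °C)/0.1731 = -220.7 W
From the inner boundary to the expanded polystyrene/fibreglass batt interface, ΣR_partial = 0.1242 K/W.
T_interface = T_in − Q·ΣR_partial = -20.8 °C − (-220.7)(0.1242) = 6.61 °C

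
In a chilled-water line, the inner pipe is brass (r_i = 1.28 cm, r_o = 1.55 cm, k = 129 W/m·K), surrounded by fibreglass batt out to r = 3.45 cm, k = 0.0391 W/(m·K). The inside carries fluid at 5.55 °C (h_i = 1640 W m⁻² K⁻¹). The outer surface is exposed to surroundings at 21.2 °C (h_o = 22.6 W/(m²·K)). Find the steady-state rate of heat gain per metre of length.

Q' = 4.51 W/m

Series thermal resistances, inner to outer:
  R'_conv,in = 1/(2πr h) = 1/(2π·0.0128·1640) = 0.007582 m·K/W
  R'_brass = ln(0.0155/0.0128)/(2πk) = 0.1914/(2π·129) = 2.361×10^-4 m·K/W
  R'_fibreglass batt = ln(0.0345/0.0155)/(2πk) = 0.8001/(2π·0.0391) = 3.257 m·K/W
  R'_conv,out = 1/(2πr h) = 1/(2π·0.0345·22.6) = 0.2041 m·K/W
ΣR = 0.007582 + 2.361×10^-4 + 3.257 + 0.2041 = 3.469 m·K/W
Q' = ΔT/ΣR = (5.55 °C − 21.2 °C)/3.469 = -4.51 W/m
(Negative Q' ⇒ heat flows inward; heat gain = 4.51 W/m.)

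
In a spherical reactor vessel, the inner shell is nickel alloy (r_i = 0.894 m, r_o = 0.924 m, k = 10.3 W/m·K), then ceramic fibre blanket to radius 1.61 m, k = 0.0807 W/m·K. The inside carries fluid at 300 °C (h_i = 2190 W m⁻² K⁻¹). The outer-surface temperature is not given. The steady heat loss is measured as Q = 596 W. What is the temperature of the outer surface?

T_out = 28.8 °C

Series resistances:
  R_conv,in = 1/(4πr²h) = 1/(4π·0.894²·2190) = 4.546×10^-5 K/W
  R_nickel alloy = (1/0.894 − 1/0.924)/(4πk) = 0.03632/(4π·10.3) = 2.806×10^-4 K/W
  R_ceramic fibre blanket = (1/0.924 − 1/1.61)/(4πk) = 0.4611/(4π·0.0807) = 0.4547 K/W
ΣR = 0.4550 K/W
ΔT = Q·ΣR = 596 × 0.4550 = 271.2 K
Heat flows outward, so T_out = T_in − ΔT = 300 − 271.2 = 28.8 °C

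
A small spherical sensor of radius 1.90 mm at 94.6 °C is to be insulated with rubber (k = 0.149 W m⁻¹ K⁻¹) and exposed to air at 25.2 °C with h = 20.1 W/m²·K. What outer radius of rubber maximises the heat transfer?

r_cr = 1.48 cm

For a sphere, r_cr = 2k_ins/h = 2·0.149/20.1 = 0.0148 m = 1.48 cm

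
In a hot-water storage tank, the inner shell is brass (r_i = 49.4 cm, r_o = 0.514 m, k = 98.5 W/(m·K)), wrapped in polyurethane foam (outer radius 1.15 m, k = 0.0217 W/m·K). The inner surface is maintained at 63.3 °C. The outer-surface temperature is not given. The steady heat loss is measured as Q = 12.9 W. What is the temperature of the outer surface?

Sum the resistances:
  R_brass = (1/0.494 − 1/0.514)/(4πk) = 0.07877/(4π·98.5) = 6.363×10^-5 K/W
  R_polyurethane foam = (1/0.514 − 1/1.15)/(4πk) = 1.076/(4π·0.0217) = 3.946 K/W
ΣR = 3.946 K/W
ΔT = Q·ΣR = 12.9 × 3.946 = 50.90 K
Heat flows outward, so T_out = T_in − ΔT = 63.3 − 50.90 = 12.4 °C

T_out = 12.4 °C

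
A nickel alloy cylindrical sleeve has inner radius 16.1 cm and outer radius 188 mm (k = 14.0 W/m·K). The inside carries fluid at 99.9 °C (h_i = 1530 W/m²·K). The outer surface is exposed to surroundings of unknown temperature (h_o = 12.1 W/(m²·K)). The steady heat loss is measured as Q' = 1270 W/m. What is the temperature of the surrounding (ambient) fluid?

Sum the resistances:
  R'_conv,in = 1/(2πr h) = 1/(2π·0.161·1530) = 6.461×10^-4 m·K/W
  R'_nickel alloy = ln(0.188/0.161)/(2πk) = 0.1550/(2π·14.0) = 0.001763 m·K/W
  R'_conv,out = 1/(2πr h) = 1/(2π·0.188·12.1) = 0.06996 m·K/W
ΣR = 0.07237 m·K/W
ΔT = Q'·ΣR = 1270 × 0.07237 = 91.91 K
Heat flows outward, so T_out = T_in − ΔT = 99.9 − 91.91 = 7.99 °C

T_out = 7.99 °C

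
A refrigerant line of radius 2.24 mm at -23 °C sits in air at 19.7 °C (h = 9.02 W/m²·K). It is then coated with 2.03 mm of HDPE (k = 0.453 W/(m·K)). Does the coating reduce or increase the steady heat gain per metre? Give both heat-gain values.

Critical radius for a cylinder: r_cr = k/h = 0.0502 m = 5.02 cm.
Outer radius after coating: r₂ = 0.00224 + 0.00203 = 0.00427 m.
Since r₁ < r_cr and r₂ ≤ r_cr, the coating moves toward the maximum at r_cr — heat gain rises.
Bare: R = 1/(2πr₁h) = 7.877 m·K/W; Q = 42.7/7.877 = 5.42 W/m.
Coated: R = R_cond + R_conv = 4.359 m·K/W; Q = 42.7/4.359 = 9.80 W/m.

increases: 5.42 → 9.80 W/m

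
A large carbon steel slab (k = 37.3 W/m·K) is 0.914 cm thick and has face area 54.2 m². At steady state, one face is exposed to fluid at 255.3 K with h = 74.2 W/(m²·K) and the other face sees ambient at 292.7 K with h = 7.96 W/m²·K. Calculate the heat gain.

Q = 14500 W

Treat each layer as a resistance in series:
  R_conv,in = 1/(hA) = 1/(74.2·54.2) = 2.487×10^-4 K/W
  R_carbon steel = L/(kA) = 0.00914/(37.3·54.2) = 4.521×10^-6 K/W
  R_conv,out = 1/(hA) = 1/(7.96·54.2) = 0.002318 K/W
ΣR = 2.487×10^-4 + 4.521×10^-6 + 0.002318 = 0.002571 K/W
Q = ΔT/ΣR = (255.3 K − 292.7 K)/0.002571 = -14500 W
(Negative Q ⇒ heat flows inward; heat gain = 14500 W.)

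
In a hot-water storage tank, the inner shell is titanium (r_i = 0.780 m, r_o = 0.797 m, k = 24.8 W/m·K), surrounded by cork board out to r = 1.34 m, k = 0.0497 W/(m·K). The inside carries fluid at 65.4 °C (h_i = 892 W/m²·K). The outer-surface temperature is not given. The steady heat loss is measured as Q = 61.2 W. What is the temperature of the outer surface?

Series resistances:
  R_conv,in = 1/(4πr²h) = 1/(4π·0.780²·892) = 1.466×10^-4 K/W
  R_titanium = (1/0.780 − 1/0.797)/(4πk) = 0.02735/(4π·24.8) = 8.775×10^-5 K/W
  R_cork board = (1/0.797 − 1/1.34)/(4πk) = 0.5084/(4π·0.0497) = 0.8141 K/W
ΣR = 0.8143 K/W
ΔT = Q·ΣR = 61.2 × 0.8143 = 49.84 K
Heat flows outward, so T_out = T_in − ΔT = 65.4 − 49.84 = 15.6 °C

T_out = 15.6 °C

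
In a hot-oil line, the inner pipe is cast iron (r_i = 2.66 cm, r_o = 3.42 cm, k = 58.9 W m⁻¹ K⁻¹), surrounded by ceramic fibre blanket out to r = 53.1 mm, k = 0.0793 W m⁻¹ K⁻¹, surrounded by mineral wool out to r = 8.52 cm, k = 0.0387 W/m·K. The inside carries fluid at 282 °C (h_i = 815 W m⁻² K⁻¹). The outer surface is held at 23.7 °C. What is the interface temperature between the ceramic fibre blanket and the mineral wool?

T = 201 °C

Series thermal resistances, inner to outer:
  R'_conv,in = 1/(2πr h) = 1/(2π·0.0266·815) = 0.007341 m·K/W
  R'_cast iron = ln(0.0342/0.0266)/(2πk) = 0.2513/(2π·58.9) = 6.791×10^-4 m·K/W
  R'_ceramic fibre blanket = ln(0.0531/0.0342)/(2πk) = 0.4400/(2π·0.0793) = 0.8830 m·K/W
  R'_mineral wool = ln(0.0852/0.0531)/(2πk) = 0.4728/(2π·0.0387) = 1.945 m·K/W
ΣR = 0.007341 + 6.791×10^-4 + 0.8830 + 1.945 = 2.836 m·K/W
Q' = ΔT/ΣR = (282 °C − 23.7 °C)/2.836 = 91.08 W/m
From the inner boundary to the ceramic fibre blanket/mineral wool interface, ΣR_partial = 0.8910 m·K/W.
T_interface = T_in − Q'·ΣR_partial = 282 °C − (91.08)(0.8910) = 201 °C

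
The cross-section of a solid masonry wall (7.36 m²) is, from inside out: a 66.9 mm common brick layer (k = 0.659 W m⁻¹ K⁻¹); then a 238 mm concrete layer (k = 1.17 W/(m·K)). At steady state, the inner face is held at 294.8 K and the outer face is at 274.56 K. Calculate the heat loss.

Series thermal resistances, inner to outer:
  R_common brick = L/(kA) = 0.0669/(0.659·7.36) = 0.01379 K/W
  R_concrete = L/(kA) = 0.238/(1.17·7.36) = 0.02764 K/W
ΣR = 0.01379 + 0.02764 = 0.04143 K/W
Q = ΔT/ΣR = (294.8 K − 274.56 K)/0.04143 = 489 W

Q = 489 W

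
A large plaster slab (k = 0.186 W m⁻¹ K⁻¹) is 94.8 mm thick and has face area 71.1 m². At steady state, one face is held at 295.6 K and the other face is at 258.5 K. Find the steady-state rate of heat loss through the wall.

Q = kA·ΔT/L = 0.186 × 71.1 × |295.6 K − 258.5 K| / 0.0948 = 5180 W

Q = 5180 W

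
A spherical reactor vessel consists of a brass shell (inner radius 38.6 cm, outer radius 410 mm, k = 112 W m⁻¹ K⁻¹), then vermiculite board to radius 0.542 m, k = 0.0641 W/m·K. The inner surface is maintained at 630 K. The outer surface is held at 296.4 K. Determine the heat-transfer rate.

Treat each layer as a resistance in series:
  R_brass = (1/0.386 − 1/0.410)/(4πk) = 0.1516/(4π·112) = 1.077×10^-4 K/W
  R_vermiculite board = (1/0.410 − 1/0.542)/(4πk) = 0.5940/(4π·0.0641) = 0.7374 K/W
ΣR = 1.077×10^-4 + 0.7374 = 0.7375 K/W
Q = ΔT/ΣR = (630 K − 296.4 K)/0.7375 = 452 W

Q = 452 W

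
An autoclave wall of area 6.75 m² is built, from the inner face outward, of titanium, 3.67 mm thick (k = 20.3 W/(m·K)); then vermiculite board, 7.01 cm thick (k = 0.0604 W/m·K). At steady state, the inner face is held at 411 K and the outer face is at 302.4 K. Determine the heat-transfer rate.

Q = 632 W

Series thermal resistances, inner to outer:
  R_titanium = L/(kA) = 0.00367/(20.3·6.75) = 2.678×10^-5 K/W
  R_vermiculite board = L/(kA) = 0.0701/(0.0604·6.75) = 0.1719 K/W
ΣR = 2.678×10^-5 + 0.1719 = 0.1719 K/W
Q = ΔT/ΣR = (411 K − 302.4 K)/0.1719 = 632 W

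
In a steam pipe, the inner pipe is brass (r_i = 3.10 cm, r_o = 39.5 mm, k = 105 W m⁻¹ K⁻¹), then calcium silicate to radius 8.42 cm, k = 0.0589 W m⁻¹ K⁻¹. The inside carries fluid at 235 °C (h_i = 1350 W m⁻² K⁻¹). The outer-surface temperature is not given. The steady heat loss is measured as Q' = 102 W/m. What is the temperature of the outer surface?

T_out = 26.0 °C

Series resistances:
  R'_conv,in = 1/(2πr h) = 1/(2π·0.0310·1350) = 0.003803 m·K/W
  R'_brass = ln(0.0395/0.0310)/(2πk) = 0.2423/(2π·105) = 3.673×10^-4 m·K/W
  R'_calcium silicate = ln(0.0842/0.0395)/(2πk) = 0.7569/(2π·0.0589) = 2.045 m·K/W
ΣR = 2.049 m·K/W
ΔT = Q'·ΣR = 102 × 2.049 = 209.0 K
Heat flows outward, so T_out = T_in − ΔT = 235 − 209.0 = 26.0 °C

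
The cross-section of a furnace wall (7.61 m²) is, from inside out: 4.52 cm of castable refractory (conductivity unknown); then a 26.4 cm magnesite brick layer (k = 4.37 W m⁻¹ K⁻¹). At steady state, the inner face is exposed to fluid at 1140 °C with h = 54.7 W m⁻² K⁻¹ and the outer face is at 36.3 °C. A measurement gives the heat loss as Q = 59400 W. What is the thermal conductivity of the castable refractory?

ΣR = ΔT/Q = |1140 − 36.3|/59400 = 0.01858 K/W
Known resistances:
  R_conv,in = 1/(hA) = 1/(54.7·7.61) = 0.002402 K/W
  R_magnesite brick = L/(kA) = 0.264/(4.37·7.61) = 0.007938 K/W
R_castable refractory = ΣR − ΣR_known = 0.01858 − 0.01034 = 0.008240 K/W
L/(kA) = 0.008240 ⇒ k = 0.0452/(0.008240·7.61) = 0.721 W/m·K

k = 0.721 W/m·K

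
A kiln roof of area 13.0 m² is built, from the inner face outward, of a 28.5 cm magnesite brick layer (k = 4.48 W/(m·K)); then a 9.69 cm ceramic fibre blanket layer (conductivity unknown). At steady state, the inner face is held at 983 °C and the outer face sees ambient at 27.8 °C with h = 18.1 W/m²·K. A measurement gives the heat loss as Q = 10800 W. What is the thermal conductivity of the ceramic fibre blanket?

k = 0.0940 W/m·K

ΣR = ΔT/Q = |983 − 27.8|/10800 = 0.08844 K/W
Known resistances:
  R_magnesite brick = L/(kA) = 0.285/(4.48·13.0) = 0.004894 K/W
  R_conv,out = 1/(hA) = 1/(18.1·13.0) = 0.004250 K/W
R_ceramic fibre blanket = ΣR − ΣR_known = 0.08844 − 0.009144 = 0.07930 K/W
L/(kA) = 0.07930 ⇒ k = 0.0969/(0.07930·13.0) = 0.0940 W/m·K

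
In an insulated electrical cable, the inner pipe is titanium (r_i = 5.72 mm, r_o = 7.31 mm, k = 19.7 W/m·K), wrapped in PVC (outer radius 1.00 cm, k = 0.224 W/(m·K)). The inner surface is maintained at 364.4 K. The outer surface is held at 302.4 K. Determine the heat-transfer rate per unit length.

Treat each layer as a resistance in series:
  R'_titanium = ln(0.00731/0.00572)/(2πk) = 0.2453/(2π·19.7) = 0.001982 m·K/W
  R'_PVC = ln(0.0100/0.00731)/(2πk) = 0.3133/(2π·0.224) = 0.2226 m·K/W
ΣR = 0.001982 + 0.2226 = 0.2246 m·K/W
Q' = ΔT/ΣR = (364.4 K − 302.4 K)/0.2246 = 276 W/m

Q' = 276 W/m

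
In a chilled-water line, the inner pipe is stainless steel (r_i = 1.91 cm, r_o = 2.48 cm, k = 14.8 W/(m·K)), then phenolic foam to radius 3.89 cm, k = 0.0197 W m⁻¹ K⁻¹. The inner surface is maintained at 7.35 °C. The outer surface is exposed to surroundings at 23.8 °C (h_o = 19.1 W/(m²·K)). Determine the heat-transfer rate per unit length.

Q' = 4.27 W/m

Resistance network (inner→outer):
  R'_stainless steel = ln(0.0248/0.0191)/(2πk) = 0.2612/(2π·14.8) = 0.002808 m·K/W
  R'_phenolic foam = ln(0.0389/0.0248)/(2πk) = 0.4502/(2π·0.0197) = 3.637 m·K/W
  R'_conv,out = 1/(2πr h) = 1/(2π·0.0389·19.1) = 0.2142 m·K/W
ΣR = 0.002808 + 3.637 + 0.2142 = 3.854 m·K/W
Q' = ΔT/ΣR = (7.35 °C − 23.8 °C)/3.854 = -4.27 W/m
(Negative Q' ⇒ heat flows inward; heat gain = 4.27 W/m.)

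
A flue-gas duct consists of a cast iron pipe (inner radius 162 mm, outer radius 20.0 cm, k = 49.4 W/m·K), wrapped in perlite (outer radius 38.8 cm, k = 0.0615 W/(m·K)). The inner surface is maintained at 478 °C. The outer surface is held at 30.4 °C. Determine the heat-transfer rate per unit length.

Q' = 261 W/m

Resistance network (inner→outer):
  R'_cast iron = ln(0.200/0.162)/(2πk) = 0.2107/(2π·49.4) = 6.789×10^-4 m·K/W
  R'_perlite = ln(0.388/0.200)/(2πk) = 0.6627/(2π·0.0615) = 1.715 m·K/W
ΣR = 6.789×10^-4 + 1.715 = 1.716 m·K/W
Q' = ΔT/ΣR = (478 °C − 30.4 °C)/1.716 = 261 W/m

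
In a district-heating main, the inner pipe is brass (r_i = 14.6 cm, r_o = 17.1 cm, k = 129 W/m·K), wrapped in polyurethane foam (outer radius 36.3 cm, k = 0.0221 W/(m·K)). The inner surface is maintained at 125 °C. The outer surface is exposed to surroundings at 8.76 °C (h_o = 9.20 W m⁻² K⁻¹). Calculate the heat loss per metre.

Series thermal resistances, inner to outer:
  R'_brass = ln(0.171/0.146)/(2πk) = 0.1581/(2π·129) = 1.950×10^-4 m·K/W
  R'_polyurethane foam = ln(0.363/0.171)/(2πk) = 0.7527/(2π·0.0221) = 5.421 m·K/W
  R'_conv,out = 1/(2πr h) = 1/(2π·0.363·9.20) = 0.04766 m·K/W
ΣR = 1.950×10^-4 + 5.421 + 0.04766 = 5.469 m·K/W
Q' = ΔT/ΣR = (125 °C − 8.76 °C)/5.469 = 21.3 W/m

Q' = 21.3 W/m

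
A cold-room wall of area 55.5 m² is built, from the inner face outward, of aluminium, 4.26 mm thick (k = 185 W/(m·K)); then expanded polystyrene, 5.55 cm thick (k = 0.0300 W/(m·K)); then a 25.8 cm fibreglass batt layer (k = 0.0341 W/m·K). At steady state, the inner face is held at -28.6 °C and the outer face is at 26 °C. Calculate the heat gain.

Q = 322 W

Resistance network (inner→outer):
  R_aluminium = L/(kA) = 0.00426/(185·55.5) = 4.149×10^-7 K/W
  R_expanded polystyrene = L/(kA) = 0.0555/(0.0300·55.5) = 0.03333 K/W
  R_fibreglass batt = L/(kA) = 0.258/(0.0341·55.5) = 0.1363 K/W
ΣR = 4.149×10^-7 + 0.03333 + 0.1363 = 0.1696 K/W
Q = ΔT/ΣR = (-28.6 °C − 26 °C)/0.1696 = -322 W
(Negative Q ⇒ heat flows inward; heat gain = 322 W.)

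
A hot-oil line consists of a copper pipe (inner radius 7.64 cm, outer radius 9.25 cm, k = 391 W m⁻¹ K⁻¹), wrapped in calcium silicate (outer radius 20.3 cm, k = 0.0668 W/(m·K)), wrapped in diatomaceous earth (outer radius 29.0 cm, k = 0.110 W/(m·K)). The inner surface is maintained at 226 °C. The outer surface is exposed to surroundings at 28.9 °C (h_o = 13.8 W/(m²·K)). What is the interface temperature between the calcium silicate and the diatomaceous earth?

T = 74.0 °C

Series thermal resistances, inner to outer:
  R'_copper = ln(0.0925/0.0764)/(2πk) = 0.1912/(2π·391) = 7.784×10^-5 m·K/W
  R'_calcium silicate = ln(0.203/0.0925)/(2πk) = 0.7860/(2π·0.0668) = 1.873 m·K/W
  R'_diatomaceous earth = ln(0.290/0.203)/(2πk) = 0.3567/(2π·0.110) = 0.5161 m·K/W
  R'_conv,out = 1/(2πr h) = 1/(2π·0.290·13.8) = 0.03977 m·K/W
ΣR = 7.784×10^-5 + 1.873 + 0.5161 + 0.03977 = 2.429 m·K/W
Q' = ΔT/ΣR = (226 °C − 28.9 °C)/2.429 = 81.14 W/m
From the inner boundary to the calcium silicate/diatomaceous earth interface, ΣR_partial = 1.873 m·K/W.
T_interface = T_in − Q'·ΣR_partial = 226 °C − (81.14)(1.873) = 74.0 °C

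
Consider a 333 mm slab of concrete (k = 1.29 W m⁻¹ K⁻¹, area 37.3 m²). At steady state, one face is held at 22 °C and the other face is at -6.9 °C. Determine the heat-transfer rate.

Q = 4.18 kW

Q = kA·ΔT/L = 1.29 × 37.3 × |22 °C − -6.9 °C| / 0.333 = 4180 W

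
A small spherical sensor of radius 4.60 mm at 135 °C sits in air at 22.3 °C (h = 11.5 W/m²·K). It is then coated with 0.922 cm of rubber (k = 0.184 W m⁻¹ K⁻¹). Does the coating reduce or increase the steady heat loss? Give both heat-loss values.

Critical radius for a sphere: r_cr = 2k/h = 0.0320 m = 3.20 cm.
Outer radius after coating: r₂ = 0.00460 + 0.00922 = 0.01382 m.
Since r₁ < r_cr and r₂ ≤ r_cr, the coating moves toward the maximum at r_cr — heat loss rises.
Bare: R = 1/(4πr₁²h) = 327.0 K/W; Q = 112.7/327.0 = 0.345 W.
Coated: R = R_cond + R_conv = 98.96 K/W; Q = 112.7/98.96 = 1.14 W.

increases: 0.345 → 1.14 W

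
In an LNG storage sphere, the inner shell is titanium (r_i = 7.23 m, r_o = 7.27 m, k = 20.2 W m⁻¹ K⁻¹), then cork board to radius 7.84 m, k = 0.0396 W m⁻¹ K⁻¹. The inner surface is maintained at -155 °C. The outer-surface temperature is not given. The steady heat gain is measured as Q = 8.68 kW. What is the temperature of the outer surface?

Sum the resistances:
  R_titanium = (1/7.23 − 1/7.27)/(4πk) = 7.610×10^-4/(4π·20.2) = 2.998×10^-6 K/W
  R_cork board = (1/7.27 − 1/7.84)/(4πk) = 0.01000/(4π·0.0396) = 0.02010 K/W
ΣR = 0.02010 K/W
ΔT = Q·ΣR = 8680 × 0.02010 = 174.5 K
Heat flows inward, so T_out = T_in + ΔT = -155 + 174.5 = 19.5 °C

T_out = 19.5 °C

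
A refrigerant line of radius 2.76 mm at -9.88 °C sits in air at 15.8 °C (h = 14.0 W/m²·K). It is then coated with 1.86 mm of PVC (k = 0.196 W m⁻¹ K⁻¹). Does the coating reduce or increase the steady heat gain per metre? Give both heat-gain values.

Critical radius for a cylinder: r_cr = k/h = 0.0140 m = 1.40 cm.
Outer radius after coating: r₂ = 0.00276 + 0.00186 = 0.00462 m.
Since r₁ < r_cr and r₂ ≤ r_cr, the coating moves toward the maximum at r_cr — heat gain rises.
Bare: R = 1/(2πr₁h) = 4.119 m·K/W; Q = 25.68/4.119 = 6.23 W/m.
Coated: R = R_cond + R_conv = 2.879 m·K/W; Q = 25.68/2.879 = 8.92 W/m.

increases: 6.23 → 8.92 W/m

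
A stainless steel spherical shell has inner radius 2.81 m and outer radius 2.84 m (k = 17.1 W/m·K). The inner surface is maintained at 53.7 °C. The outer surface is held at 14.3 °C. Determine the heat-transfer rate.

Q = 4πk·ΔT/(1/r₁ − 1/r₂) = 4π × 17.1 × 39.4 / (1/2.81 − 1/2.84) = 2.25×10^6 W

Q = 2250 kW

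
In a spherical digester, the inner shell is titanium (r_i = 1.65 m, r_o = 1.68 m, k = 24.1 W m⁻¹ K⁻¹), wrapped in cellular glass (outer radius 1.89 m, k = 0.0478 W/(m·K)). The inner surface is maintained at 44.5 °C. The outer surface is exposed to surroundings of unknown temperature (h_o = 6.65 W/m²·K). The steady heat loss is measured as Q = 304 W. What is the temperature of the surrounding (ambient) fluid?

Series resistances:
  R_titanium = (1/1.65 − 1/1.68)/(4πk) = 0.01082/(4π·24.1) = 3.574×10^-5 K/W
  R_cellular glass = (1/1.68 − 1/1.89)/(4πk) = 0.06614/(4π·0.0478) = 0.1101 K/W
  R_conv,out = 1/(4πr²h) = 1/(4π·1.89²·6.65) = 0.003350 K/W
ΣR = 0.1135 K/W
ΔT = Q·ΣR = 304 × 0.1135 = 34.50 K
Heat flows outward, so T_out = T_in − ΔT = 44.5 − 34.50 = 10.00 °C

T_out = 10.00 °C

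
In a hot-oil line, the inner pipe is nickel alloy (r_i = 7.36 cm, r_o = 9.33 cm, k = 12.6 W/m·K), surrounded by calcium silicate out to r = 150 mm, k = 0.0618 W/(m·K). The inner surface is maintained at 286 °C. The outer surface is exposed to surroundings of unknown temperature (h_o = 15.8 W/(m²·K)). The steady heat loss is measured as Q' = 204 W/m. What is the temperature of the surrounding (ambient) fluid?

T_out = 22.2 °C

Sum the resistances:
  R'_nickel alloy = ln(0.0933/0.0736)/(2πk) = 0.2372/(2π·12.6) = 0.002996 m·K/W
  R'_calcium silicate = ln(0.150/0.0933)/(2πk) = 0.4748/(2π·0.0618) = 1.223 m·K/W
  R'_conv,out = 1/(2πr h) = 1/(2π·0.150·15.8) = 0.06715 m·K/W
ΣR = 1.293 m·K/W
ΔT = Q'·ΣR = 204 × 1.293 = 263.8 K
Heat flows outward, so T_out = T_in − ΔT = 286 − 263.8 = 22.2 °C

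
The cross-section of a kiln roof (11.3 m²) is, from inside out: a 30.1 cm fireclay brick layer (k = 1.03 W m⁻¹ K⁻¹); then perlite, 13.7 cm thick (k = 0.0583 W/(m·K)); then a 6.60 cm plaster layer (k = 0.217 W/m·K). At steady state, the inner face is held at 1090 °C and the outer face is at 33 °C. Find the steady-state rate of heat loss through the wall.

Series thermal resistances, inner to outer:
  R_fireclay brick = L/(kA) = 0.301/(1.03·11.3) = 0.02586 K/W
  R_perlite = L/(kA) = 0.137/(0.0583·11.3) = 0.2080 K/W
  R_plaster = L/(kA) = 0.0660/(0.217·11.3) = 0.02692 K/W
ΣR = 0.02586 + 0.2080 + 0.02692 = 0.2608 K/W
Q = ΔT/ΣR = (1090 °C − 33 °C)/0.2608 = 4050 W

Q = 4050 W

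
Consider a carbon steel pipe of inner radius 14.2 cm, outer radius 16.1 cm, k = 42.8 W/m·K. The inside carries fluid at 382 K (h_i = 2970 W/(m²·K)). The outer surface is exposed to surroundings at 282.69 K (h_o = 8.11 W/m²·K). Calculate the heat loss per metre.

Resistance network (inner→outer):
  R'_conv,in = 1/(2πr h) = 1/(2π·0.142·2970) = 3.774×10^-4 m·K/W
  R'_carbon steel = ln(0.161/0.142)/(2πk) = 0.1256/(2π·42.8) = 4.670×10^-4 m·K/W
  R'_conv,out = 1/(2πr h) = 1/(2π·0.161·8.11) = 0.1219 m·K/W
ΣR = 3.774×10^-4 + 4.670×10^-4 + 0.1219 = 0.1227 m·K/W
Q' = ΔT/ΣR = (382 K − 282.69 K)/0.1227 = 809 W/m

Q' = 809 W/m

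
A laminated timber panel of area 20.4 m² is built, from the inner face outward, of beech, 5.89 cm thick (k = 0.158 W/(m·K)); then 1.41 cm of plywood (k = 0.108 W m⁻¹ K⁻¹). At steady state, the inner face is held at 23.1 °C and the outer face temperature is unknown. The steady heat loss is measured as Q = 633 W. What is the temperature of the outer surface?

Series resistances:
  R_beech = L/(kA) = 0.0589/(0.158·20.4) = 0.01827 K/W
  R_plywood = L/(kA) = 0.0141/(0.108·20.4) = 0.006400 K/W
ΣR = 0.02467 K/W
ΔT = Q·ΣR = 633 × 0.02467 = 15.62 K
Heat flows outward, so T_out = T_in − ΔT = 23.1 − 15.62 = 7.48 °C

T_out = 7.48 °C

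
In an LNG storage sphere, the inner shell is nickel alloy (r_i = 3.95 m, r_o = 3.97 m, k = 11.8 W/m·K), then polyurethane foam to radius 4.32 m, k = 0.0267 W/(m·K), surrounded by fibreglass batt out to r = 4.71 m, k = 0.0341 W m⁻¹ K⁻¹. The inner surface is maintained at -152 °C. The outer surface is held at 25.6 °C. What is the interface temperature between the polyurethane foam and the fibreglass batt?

Resistance network (inner→outer):
  R_nickel alloy = (1/3.95 − 1/3.97)/(4πk) = 0.001275/(4π·11.8) = 8.601×10^-6 K/W
  R_polyurethane foam = (1/3.97 − 1/4.32)/(4πk) = 0.02041/(4π·0.0267) = 0.06082 K/W
  R_fibreglass batt = (1/4.32 − 1/4.71)/(4πk) = 0.01917/(4π·0.0341) = 0.04473 K/W
ΣR = 8.601×10^-6 + 0.06082 + 0.04473 = 0.1056 K/W
Q = ΔT/ΣR = (-152 °C − 25.6 °C)/0.1056 = -1682 W
From the inner boundary to the polyurethane foam/fibreglass batt interface, ΣR_partial = 0.06083 K/W.
T_interface = T_in − Q·ΣR_partial = -152 °C − (-1682)(0.06083) = -49.7 °C

T = -49.7 °C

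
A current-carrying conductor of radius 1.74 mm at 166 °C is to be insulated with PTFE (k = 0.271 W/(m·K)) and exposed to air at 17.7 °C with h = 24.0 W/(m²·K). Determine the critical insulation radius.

r_cr = 1.13 cm

For a cylinder, r_cr = k_ins/h = 0.271/24.0 = 0.0113 m = 1.13 cm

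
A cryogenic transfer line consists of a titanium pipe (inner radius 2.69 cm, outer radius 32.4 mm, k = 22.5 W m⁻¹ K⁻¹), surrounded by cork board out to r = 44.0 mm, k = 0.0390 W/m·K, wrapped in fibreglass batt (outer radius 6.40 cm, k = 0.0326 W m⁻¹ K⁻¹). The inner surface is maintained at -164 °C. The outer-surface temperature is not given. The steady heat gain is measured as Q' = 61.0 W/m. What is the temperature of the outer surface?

T_out = 23.8 °C

Sum the resistances:
  R'_titanium = ln(0.0324/0.0269)/(2πk) = 0.1860/(2π·22.5) = 0.001316 m·K/W
  R'_cork board = ln(0.0440/0.0324)/(2πk) = 0.3060/(2π·0.0390) = 1.249 m·K/W
  R'_fibreglass batt = ln(0.0640/0.0440)/(2πk) = 0.3747/(2π·0.0326) = 1.829 m·K/W
ΣR = 3.079 m·K/W
ΔT = Q'·ΣR = 61.0 × 3.079 = 187.8 K
Heat flows inward, so T_out = T_in + ΔT = -164 + 187.8 = 23.8 °C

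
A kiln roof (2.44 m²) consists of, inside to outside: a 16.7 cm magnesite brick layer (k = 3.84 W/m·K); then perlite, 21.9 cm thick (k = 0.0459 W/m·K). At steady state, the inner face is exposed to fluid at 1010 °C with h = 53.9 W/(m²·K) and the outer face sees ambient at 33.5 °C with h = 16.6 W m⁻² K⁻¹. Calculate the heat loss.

Resistance network (inner→outer):
  R_conv,in = 1/(hA) = 1/(53.9·2.44) = 0.007604 K/W
  R_magnesite brick = L/(kA) = 0.167/(3.84·2.44) = 0.01782 K/W
  R_perlite = L/(kA) = 0.219/(0.0459·2.44) = 1.955 K/W
  R_conv,out = 1/(hA) = 1/(16.6·2.44) = 0.02469 K/W
ΣR = 0.007604 + 0.01782 + 1.955 + 0.02469 = 2.005 K/W
Q = ΔT/ΣR = (1010 °C − 33.5 °C)/2.005 = 487 W

Q = 487 W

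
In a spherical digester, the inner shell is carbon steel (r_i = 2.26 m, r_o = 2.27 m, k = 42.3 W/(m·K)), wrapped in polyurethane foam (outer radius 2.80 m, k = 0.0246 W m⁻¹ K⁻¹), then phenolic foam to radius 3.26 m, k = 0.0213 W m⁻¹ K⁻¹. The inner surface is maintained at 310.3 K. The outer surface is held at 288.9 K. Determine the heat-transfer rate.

Resistance network (inner→outer):
  R_carbon steel = (1/2.26 − 1/2.27)/(4πk) = 0.001949/(4π·42.3) = 3.667×10^-6 K/W
  R_polyurethane foam = (1/2.27 − 1/2.80)/(4πk) = 0.08339/(4π·0.0246) = 0.2697 K/W
  R_phenolic foam = (1/2.80 − 1/3.26)/(4πk) = 0.05039/(4π·0.0213) = 0.1883 K/W
ΣR = 3.667×10^-6 + 0.2697 + 0.1883 = 0.4580 K/W
Q = ΔT/ΣR = (310.3 K − 288.9 K)/0.4580 = 46.7 W

Q = 46.7 W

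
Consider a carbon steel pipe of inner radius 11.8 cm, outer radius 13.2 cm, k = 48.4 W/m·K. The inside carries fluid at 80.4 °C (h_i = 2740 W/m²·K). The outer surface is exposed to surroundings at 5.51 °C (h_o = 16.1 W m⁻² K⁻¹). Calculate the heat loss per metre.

Q' = 989 W/m

Resistance network (inner→outer):
  R'_conv,in = 1/(2πr h) = 1/(2π·0.118·2740) = 4.923×10^-4 m·K/W
  R'_carbon steel = ln(0.132/0.118)/(2πk) = 0.1121/(2π·48.4) = 3.687×10^-4 m·K/W
  R'_conv,out = 1/(2πr h) = 1/(2π·0.132·16.1) = 0.07489 m·K/W
ΣR = 4.923×10^-4 + 3.687×10^-4 + 0.07489 = 0.07575 m·K/W
Q' = ΔT/ΣR = (80.4 °C − 5.51 °C)/0.07575 = 989 W/m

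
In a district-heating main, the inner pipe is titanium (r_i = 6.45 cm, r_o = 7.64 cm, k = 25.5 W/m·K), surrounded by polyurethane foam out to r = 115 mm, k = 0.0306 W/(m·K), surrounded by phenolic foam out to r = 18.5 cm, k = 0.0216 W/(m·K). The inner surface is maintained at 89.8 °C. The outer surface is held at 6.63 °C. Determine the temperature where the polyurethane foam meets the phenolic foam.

Series thermal resistances, inner to outer:
  R'_titanium = ln(0.0764/0.0645)/(2πk) = 0.1693/(2π·25.5) = 0.001057 m·K/W
  R'_polyurethane foam = ln(0.115/0.0764)/(2πk) = 0.4089/(2π·0.0306) = 2.127 m·K/W
  R'_phenolic foam = ln(0.185/0.115)/(2πk) = 0.4754/(2π·0.0216) = 3.503 m·K/W
ΣR = 0.001057 + 2.127 + 3.503 = 5.631 m·K/W
Q' = ΔT/ΣR = (89.8 °C − 6.63 °C)/5.631 = 14.77 W/m
From the inner boundary to the polyurethane foam/phenolic foam interface, ΣR_partial = 2.128 m·K/W.
T_interface = T_in − Q'·ΣR_partial = 89.8 °C − (14.77)(2.128) = 58.4 °C

T = 58.4 °C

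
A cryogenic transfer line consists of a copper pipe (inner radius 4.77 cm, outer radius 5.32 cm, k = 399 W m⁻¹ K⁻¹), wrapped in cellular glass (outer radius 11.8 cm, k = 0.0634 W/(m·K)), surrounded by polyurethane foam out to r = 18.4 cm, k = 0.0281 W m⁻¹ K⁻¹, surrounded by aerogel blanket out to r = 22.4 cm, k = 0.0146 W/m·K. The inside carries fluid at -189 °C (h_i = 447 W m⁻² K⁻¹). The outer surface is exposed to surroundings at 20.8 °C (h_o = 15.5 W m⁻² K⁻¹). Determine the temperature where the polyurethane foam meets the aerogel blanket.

T = -47.6 °C

Resistance network (inner→outer):
  R'_conv,in = 1/(2πr h) = 1/(2π·0.0477·447) = 0.007464 m·K/W
  R'_copper = ln(0.0532/0.0477)/(2πk) = 0.1091/(2π·399) = 4.353×10^-5 m·K/W
  R'_cellular glass = ln(0.118/0.0532)/(2πk) = 0.7966/(2π·0.0634) = 2.000 m·K/W
  R'_polyurethane foam = ln(0.184/0.118)/(2πk) = 0.4443/(2π·0.0281) = 2.516 m·K/W
  R'_aerogel blanket = ln(0.224/0.184)/(2πk) = 0.1967/(2π·0.0146) = 2.144 m·K/W
  R'_conv,out = 1/(2πr h) = 1/(2π·0.224·15.5) = 0.04584 m·K/W
ΣR = 0.007464 + 4.353×10^-5 + 2.000 + 2.516 + 2.144 + 0.04584 = 6.713 m·K/W
Q' = ΔT/ΣR = (-189 °C − 20.8 °C)/6.713 = -31.25 W/m
From the inner boundary to the polyurethane foam/aerogel blanket interface, ΣR_partial = 4.524 m·K/W.
T_interface = T_in − Q'·ΣR_partial = -189 °C − (-31.25)(4.524) = -47.6 °C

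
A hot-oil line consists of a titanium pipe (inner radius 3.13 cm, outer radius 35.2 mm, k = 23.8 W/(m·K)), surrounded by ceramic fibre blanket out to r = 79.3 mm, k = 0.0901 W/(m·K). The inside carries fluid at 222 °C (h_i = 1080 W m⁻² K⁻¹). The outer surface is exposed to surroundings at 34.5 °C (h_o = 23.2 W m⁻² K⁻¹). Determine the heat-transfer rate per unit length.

Q' = 123 W/m

Resistance network (inner→outer):
  R'_conv,in = 1/(2πr h) = 1/(2π·0.0313·1080) = 0.004708 m·K/W
  R'_titanium = ln(0.0352/0.0313)/(2πk) = 0.1174/(2π·23.8) = 7.853×10^-4 m·K/W
  R'_ceramic fibre blanket = ln(0.0793/0.0352)/(2πk) = 0.8122/(2π·0.0901) = 1.435 m·K/W
  R'_conv,out = 1/(2πr h) = 1/(2π·0.0793·23.2) = 0.08651 m·K/W
ΣR = 0.004708 + 7.853×10^-4 + 1.435 + 0.08651 = 1.527 m·K/W
Q' = ΔT/ΣR = (222 °C − 34.5 °C)/1.527 = 123 W/m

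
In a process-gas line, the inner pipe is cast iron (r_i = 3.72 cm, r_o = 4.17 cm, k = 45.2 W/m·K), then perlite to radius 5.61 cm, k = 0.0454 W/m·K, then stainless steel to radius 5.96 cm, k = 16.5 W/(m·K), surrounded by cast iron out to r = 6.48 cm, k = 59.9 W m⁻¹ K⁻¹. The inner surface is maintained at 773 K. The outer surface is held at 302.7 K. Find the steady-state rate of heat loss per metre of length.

Series thermal resistances, inner to outer:
  R'_cast iron = ln(0.0417/0.0372)/(2πk) = 0.1142/(2π·45.2) = 4.021×10^-4 m·K/W
  R'_perlite = ln(0.0561/0.0417)/(2πk) = 0.2966/(2π·0.0454) = 1.040 m·K/W
  R'_stainless steel = ln(0.0596/0.0561)/(2πk) = 0.06052/(2π·16.5) = 5.838×10^-4 m·K/W
  R'_cast iron = ln(0.0648/0.0596)/(2πk) = 0.08365/(2π·59.9) = 2.223×10^-4 m·K/W
ΣR = 4.021×10^-4 + 1.040 + 5.838×10^-4 + 2.223×10^-4 = 1.041 m·K/W
Q' = ΔT/ΣR = (773 K − 302.7 K)/1.041 = 452 W/m

Q' = 452 W/m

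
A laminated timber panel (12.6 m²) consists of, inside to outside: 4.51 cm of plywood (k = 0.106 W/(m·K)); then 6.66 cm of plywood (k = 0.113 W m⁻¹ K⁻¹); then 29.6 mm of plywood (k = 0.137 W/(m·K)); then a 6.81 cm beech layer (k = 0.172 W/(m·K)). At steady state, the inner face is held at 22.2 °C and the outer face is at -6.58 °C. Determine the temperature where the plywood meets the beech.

Treat each layer as a resistance in series:
  R_plywood = L/(kA) = 0.0451/(0.106·12.6) = 0.03377 K/W
  R_plywood = L/(kA) = 0.0666/(0.113·12.6) = 0.04678 K/W
  R_plywood = L/(kA) = 0.0296/(0.137·12.6) = 0.01715 K/W
  R_beech = L/(kA) = 0.0681/(0.172·12.6) = 0.03142 K/W
ΣR = 0.03377 + 0.04678 + 0.01715 + 0.03142 = 0.1291 K/W
Q = ΔT/ΣR = (22.2 °C − -6.58 °C)/0.1291 = 222.9 W
From the inner boundary to the plywood/beech interface, ΣR_partial = 0.09770 K/W.
T_interface = T_in − Q·ΣR_partial = 22.2 °C − (222.9)(0.09770) = 0.42 °C

T = 0.42 °C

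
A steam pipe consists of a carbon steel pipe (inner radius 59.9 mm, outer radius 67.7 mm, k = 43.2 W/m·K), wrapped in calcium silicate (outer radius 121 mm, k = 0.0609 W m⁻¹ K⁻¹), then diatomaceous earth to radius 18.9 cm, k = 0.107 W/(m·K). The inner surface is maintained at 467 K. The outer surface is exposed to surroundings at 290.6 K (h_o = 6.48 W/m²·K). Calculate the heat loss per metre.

Q' = 76.3 W/m

Treat each layer as a resistance in series:
  R'_carbon steel = ln(0.0677/0.0599)/(2πk) = 0.1224/(2π·43.2) = 4.510×10^-4 m·K/W
  R'_calcium silicate = ln(0.121/0.0677)/(2πk) = 0.5807/(2π·0.0609) = 1.518 m·K/W
  R'_diatomaceous earth = ln(0.189/0.121)/(2πk) = 0.4460/(2π·0.107) = 0.6633 m·K/W
  R'_conv,out = 1/(2πr h) = 1/(2π·0.189·6.48) = 0.1300 m·K/W
ΣR = 4.510×10^-4 + 1.518 + 0.6633 + 0.1300 = 2.312 m·K/W
Q' = ΔT/ΣR = (467 K − 290.6 K)/2.312 = 76.3 W/m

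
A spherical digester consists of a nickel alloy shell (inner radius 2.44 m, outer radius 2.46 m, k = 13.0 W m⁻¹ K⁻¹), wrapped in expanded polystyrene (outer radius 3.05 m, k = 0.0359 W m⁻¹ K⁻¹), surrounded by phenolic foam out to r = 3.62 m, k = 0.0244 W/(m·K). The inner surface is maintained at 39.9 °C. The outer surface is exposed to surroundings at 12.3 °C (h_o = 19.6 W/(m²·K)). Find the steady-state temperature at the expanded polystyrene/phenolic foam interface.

T = 25.9 °C

Treat each layer as a resistance in series:
  R_nickel alloy = (1/2.44 − 1/2.46)/(4πk) = 0.003332/(4π·13.0) = 2.040×10^-5 K/W
  R_expanded polystyrene = (1/2.46 − 1/3.05)/(4πk) = 0.07864/(4π·0.0359) = 0.1743 K/W
  R_phenolic foam = (1/3.05 − 1/3.62)/(4πk) = 0.05163/(4π·0.0244) = 0.1684 K/W
  R_conv,out = 1/(4πr²h) = 1/(4π·3.62²·19.6) = 3.098×10^-4 K/W
ΣR = 2.040×10^-5 + 0.1743 + 0.1684 + 3.098×10^-4 = 0.3430 K/W
Q = ΔT/ΣR = (39.9 °C − 12.3 °C)/0.3430 = 80.47 W
From the inner boundary to the expanded polystyrene/phenolic foam interface, ΣR_partial = 0.1743 K/W.
T_interface = T_in − Q·ΣR_partial = 39.9 °C − (80.47)(0.1743) = 25.9 °C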